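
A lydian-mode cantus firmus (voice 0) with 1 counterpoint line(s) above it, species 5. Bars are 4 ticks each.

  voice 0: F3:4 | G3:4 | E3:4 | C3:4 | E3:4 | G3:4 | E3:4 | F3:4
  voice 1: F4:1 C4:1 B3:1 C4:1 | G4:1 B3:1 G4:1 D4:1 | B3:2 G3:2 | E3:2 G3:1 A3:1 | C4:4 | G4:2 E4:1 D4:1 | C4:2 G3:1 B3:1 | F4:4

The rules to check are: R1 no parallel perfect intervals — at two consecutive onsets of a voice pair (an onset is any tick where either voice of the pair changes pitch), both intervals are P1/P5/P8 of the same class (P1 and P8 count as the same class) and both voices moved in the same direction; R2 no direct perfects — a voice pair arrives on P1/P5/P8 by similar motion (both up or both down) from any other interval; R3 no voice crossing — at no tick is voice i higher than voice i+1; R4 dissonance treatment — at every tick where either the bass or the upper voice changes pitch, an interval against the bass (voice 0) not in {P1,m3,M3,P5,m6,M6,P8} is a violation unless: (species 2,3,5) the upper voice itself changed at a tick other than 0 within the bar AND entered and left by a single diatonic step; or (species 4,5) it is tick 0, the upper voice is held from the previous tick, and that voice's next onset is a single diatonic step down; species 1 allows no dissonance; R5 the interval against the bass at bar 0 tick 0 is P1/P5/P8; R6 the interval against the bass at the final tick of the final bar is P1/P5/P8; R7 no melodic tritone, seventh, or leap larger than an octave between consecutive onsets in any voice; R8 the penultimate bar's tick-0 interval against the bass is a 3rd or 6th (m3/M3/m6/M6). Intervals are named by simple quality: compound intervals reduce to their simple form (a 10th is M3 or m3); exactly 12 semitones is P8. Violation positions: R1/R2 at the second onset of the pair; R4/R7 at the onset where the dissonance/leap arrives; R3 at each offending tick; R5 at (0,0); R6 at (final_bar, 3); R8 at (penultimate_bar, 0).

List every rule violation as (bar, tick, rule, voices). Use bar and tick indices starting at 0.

bar 0: v0=F3 v1=F4 downbeat P8
bar 1: v0=G3 v1=G4 downbeat P8
bar 2: v0=E3 v1=B3 downbeat P5
bar 3: v0=C3 v1=E3 downbeat M3
bar 4: v0=E3 v1=C4 downbeat m6
bar 5: v0=G3 v1=G4 downbeat P8
bar 6: v0=E3 v1=C4 downbeat m6
bar 7: v0=F3 v1=F4 downbeat P8
  -> R2 @ bar 1 tick 0 v(0, 1): F3/C4 P5 -> G3/G4 P8 similar
  -> R1 @ bar 2 tick 0 v(0, 1): G3/D4 P5 -> E3/B3 P5 similar
  -> R2 @ bar 5 tick 0 v(0, 1): E3/C4 m6 -> G3/G4 P8 similar
  -> R2 @ bar 7 tick 0 v(0, 1): E3/B3 P5 -> F3/F4 P8 similar
  -> R7 @ bar 7 tick 0 v(1,): B3->F4 leap 6st

(1, 0, R2, (0, 1))
(2, 0, R1, (0, 1))
(5, 0, R2, (0, 1))
(7, 0, R2, (0, 1))
(7, 0, R7, (1,))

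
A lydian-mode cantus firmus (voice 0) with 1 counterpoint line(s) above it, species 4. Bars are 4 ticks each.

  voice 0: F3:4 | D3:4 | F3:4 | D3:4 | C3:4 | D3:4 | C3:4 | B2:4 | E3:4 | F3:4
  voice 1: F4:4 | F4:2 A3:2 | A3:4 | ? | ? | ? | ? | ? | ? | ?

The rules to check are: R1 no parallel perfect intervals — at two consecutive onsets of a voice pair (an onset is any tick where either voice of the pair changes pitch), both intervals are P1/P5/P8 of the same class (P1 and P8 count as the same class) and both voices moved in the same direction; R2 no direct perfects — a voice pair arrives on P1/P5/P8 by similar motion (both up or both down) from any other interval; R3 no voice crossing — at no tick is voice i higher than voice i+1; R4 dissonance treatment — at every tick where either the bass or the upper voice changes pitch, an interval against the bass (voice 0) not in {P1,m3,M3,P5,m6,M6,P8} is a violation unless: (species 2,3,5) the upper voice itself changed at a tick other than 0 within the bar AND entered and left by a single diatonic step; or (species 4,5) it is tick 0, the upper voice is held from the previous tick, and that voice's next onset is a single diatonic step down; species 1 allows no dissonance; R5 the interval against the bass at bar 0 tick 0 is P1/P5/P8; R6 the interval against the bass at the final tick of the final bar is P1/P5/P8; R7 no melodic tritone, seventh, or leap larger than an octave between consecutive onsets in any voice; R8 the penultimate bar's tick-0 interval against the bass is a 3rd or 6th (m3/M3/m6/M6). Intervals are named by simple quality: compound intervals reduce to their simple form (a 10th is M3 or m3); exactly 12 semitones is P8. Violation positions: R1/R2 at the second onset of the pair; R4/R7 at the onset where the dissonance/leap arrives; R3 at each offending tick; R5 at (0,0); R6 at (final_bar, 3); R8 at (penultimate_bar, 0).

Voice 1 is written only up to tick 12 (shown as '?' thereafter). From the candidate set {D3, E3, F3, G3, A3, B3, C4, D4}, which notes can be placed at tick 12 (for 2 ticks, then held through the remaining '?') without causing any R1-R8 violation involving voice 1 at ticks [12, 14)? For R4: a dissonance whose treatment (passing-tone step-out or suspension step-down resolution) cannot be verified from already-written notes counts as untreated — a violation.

{A3, B3, D4, F3}

D3: violates R2
E3: violates R4
F3: legal
G3: violates R4
A3: legal
B3: legal
C4: violates R4
D4: legal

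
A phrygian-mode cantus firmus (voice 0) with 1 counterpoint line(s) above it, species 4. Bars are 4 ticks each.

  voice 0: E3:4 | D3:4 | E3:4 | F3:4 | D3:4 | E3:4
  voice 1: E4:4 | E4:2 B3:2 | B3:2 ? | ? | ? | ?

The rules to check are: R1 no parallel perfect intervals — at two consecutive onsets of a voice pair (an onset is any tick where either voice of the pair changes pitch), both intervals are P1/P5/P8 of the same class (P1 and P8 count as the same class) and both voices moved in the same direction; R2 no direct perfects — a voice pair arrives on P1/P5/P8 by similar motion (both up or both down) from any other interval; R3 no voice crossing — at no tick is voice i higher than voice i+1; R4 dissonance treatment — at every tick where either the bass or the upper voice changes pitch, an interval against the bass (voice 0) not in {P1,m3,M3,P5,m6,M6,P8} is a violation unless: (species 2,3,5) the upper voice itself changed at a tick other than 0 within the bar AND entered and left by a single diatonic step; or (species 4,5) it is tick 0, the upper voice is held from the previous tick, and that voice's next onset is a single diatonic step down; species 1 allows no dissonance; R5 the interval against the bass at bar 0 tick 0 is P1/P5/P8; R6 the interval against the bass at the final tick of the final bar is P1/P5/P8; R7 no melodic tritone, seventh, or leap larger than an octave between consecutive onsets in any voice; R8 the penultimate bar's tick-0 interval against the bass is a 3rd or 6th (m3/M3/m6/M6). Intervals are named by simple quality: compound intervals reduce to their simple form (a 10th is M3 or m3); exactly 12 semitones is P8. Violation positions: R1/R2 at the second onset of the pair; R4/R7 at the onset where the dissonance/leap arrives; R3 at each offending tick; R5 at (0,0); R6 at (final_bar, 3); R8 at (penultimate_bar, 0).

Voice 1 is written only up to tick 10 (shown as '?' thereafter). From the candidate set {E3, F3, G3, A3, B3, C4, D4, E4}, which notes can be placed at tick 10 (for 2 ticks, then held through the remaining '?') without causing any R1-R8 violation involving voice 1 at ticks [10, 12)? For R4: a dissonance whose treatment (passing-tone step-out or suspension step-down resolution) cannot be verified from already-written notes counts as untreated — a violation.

E3: legal
F3: violates R4,R7
G3: legal
A3: violates R4
B3: legal
C4: legal
D4: violates R4
E4: legal

{B3, C4, E3, E4, G3}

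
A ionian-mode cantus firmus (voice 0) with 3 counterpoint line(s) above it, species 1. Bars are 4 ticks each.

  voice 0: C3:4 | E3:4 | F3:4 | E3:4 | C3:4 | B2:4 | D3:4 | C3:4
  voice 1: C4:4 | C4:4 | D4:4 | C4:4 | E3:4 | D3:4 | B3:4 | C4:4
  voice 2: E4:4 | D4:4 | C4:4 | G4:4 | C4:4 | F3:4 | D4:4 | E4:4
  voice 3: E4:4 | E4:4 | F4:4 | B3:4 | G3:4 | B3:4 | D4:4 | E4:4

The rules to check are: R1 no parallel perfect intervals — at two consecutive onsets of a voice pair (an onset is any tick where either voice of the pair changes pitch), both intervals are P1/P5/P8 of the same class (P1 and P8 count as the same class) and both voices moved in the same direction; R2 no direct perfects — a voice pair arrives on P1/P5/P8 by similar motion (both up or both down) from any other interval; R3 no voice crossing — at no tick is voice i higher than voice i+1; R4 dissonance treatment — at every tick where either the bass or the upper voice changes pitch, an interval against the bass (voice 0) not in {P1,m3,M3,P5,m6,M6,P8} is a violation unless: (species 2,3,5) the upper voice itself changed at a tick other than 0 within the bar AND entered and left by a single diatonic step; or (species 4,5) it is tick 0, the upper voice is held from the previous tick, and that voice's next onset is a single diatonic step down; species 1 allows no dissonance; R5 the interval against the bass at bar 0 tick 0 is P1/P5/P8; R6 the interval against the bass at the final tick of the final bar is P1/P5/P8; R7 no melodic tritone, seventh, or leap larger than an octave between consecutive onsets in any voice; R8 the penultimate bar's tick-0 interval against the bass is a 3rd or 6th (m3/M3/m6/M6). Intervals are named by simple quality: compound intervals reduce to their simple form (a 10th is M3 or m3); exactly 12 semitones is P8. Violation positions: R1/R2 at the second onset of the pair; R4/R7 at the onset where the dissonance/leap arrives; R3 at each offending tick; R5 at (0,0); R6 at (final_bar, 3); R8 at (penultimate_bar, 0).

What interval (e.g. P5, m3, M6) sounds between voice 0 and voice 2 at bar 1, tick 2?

voice 0=E3 voice 2=D4 -> m7

m7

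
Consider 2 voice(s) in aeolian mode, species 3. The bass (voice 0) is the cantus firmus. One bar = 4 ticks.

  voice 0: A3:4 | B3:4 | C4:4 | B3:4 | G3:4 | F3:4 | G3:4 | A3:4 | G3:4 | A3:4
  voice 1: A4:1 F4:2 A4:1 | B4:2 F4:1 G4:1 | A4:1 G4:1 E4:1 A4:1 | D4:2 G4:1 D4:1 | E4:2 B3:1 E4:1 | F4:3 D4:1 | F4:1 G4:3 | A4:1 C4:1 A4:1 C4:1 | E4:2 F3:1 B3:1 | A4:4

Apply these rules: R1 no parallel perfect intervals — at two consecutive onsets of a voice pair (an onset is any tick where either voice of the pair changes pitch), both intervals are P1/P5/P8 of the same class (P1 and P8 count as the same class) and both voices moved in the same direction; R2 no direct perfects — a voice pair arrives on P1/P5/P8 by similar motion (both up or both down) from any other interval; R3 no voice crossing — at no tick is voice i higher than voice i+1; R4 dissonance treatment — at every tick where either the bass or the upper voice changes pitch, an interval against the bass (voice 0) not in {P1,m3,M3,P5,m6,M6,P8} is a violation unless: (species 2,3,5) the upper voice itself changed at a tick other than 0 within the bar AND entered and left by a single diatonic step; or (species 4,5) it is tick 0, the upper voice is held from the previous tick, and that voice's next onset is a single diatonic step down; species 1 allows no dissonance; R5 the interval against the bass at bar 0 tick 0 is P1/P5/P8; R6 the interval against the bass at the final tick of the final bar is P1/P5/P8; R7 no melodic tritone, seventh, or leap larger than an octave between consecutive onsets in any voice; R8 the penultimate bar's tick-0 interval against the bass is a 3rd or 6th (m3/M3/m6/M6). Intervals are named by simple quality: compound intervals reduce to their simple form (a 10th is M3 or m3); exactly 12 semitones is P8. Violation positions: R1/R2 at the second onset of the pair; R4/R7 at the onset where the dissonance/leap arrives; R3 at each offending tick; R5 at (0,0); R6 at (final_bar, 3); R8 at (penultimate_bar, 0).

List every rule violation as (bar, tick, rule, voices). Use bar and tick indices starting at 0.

bar 0: v0=A3 v1=A4 downbeat P8
bar 1: v0=B3 v1=B4 downbeat P8
bar 2: v0=C4 v1=A4 downbeat M6
bar 3: v0=B3 v1=D4 downbeat m3
bar 4: v0=G3 v1=E4 downbeat M6
bar 5: v0=F3 v1=F4 downbeat P8
bar 6: v0=G3 v1=F4 downbeat m7
bar 7: v0=A3 v1=A4 downbeat P8
bar 8: v0=G3 v1=E4 downbeat M6
bar 9: v0=A3 v1=A4 downbeat P8
  -> R1 @ bar 1 tick 0 v(0, 1): A3/A4 P8 -> B3/B4 P8 similar
  -> R4 @ bar 1 tick 2 v(0, 1): B3/F4 TT untreated
  -> R7 @ bar 1 tick 2 v(1,): B4->F4 leap 6st
  -> R4 @ bar 6 tick 0 v(0, 1): G3/F4 m7 untreated
  -> R1 @ bar 7 tick 0 v(0, 1): G3/G4 P8 -> A3/A4 P8 similar
  -> R3 @ bar 8 tick 2 v(0, 1): G3 above F3
  -> R4 @ bar 8 tick 2 v(0, 1): G3/F3 M2 untreated
  -> R7 @ bar 8 tick 2 v(1,): E4->F3 leap 11st
  -> R7 @ bar 8 tick 3 v(1,): F3->B3 leap 6st
  -> R2 @ bar 9 tick 0 v(0, 1): G3/B3 M3 -> A3/A4 P8 similar
  -> R7 @ bar 9 tick 0 v(1,): B3->A4 leap 10st

(1, 0, R1, (0, 1))
(1, 2, R4, (0, 1))
(1, 2, R7, (1,))
(6, 0, R4, (0, 1))
(7, 0, R1, (0, 1))
(8, 2, R3, (0, 1))
(8, 2, R4, (0, 1))
(8, 2, R7, (1,))
(8, 3, R7, (1,))
(9, 0, R2, (0, 1))
(9, 0, R7, (1,))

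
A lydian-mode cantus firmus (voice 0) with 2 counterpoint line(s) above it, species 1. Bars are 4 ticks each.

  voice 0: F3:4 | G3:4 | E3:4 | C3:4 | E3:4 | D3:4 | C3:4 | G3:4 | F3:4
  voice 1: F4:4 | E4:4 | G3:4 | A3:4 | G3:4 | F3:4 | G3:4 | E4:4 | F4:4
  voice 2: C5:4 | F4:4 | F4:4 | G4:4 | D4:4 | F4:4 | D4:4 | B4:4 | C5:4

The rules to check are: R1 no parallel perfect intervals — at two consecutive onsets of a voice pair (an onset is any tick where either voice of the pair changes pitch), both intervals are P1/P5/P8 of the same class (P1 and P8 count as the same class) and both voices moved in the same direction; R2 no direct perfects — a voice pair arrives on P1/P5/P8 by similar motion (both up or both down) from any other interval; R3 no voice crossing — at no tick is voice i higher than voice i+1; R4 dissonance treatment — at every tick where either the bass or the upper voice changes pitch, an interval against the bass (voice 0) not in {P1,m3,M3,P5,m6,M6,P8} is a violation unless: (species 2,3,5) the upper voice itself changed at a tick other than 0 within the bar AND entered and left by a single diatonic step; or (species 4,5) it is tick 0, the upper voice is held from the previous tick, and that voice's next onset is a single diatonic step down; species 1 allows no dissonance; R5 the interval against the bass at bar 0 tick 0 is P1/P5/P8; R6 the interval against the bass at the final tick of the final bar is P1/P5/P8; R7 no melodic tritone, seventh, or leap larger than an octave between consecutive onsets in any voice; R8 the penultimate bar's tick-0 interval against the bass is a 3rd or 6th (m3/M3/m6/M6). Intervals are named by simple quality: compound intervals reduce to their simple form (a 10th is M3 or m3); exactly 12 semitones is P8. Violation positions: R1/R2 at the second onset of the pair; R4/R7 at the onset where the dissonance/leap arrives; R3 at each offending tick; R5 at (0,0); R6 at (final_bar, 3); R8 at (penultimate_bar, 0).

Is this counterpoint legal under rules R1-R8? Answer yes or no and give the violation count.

bar 0: v0=F3 v1=F4 v2=C5 (P5)
bar 1: v0=G3 v1=E4 v2=F4 (m7)
bar 2: v0=E3 v1=G3 v2=F4 (m2)
bar 3: v0=C3 v1=A3 v2=G4 (P5)
bar 4: v0=E3 v1=G3 v2=D4 (m7)
bar 5: v0=D3 v1=F3 v2=F4 (m3)
bar 6: v0=C3 v1=G3 v2=D4 (M2)
bar 7: v0=G3 v1=E4 v2=B4 (M3)
bar 8: v0=F3 v1=F4 v2=C5 (P5)
  R4 @ bar1.0: G3/F4 m7 untreated
  R4 @ bar2.0: E3/F4 m2 untreated
  R2 @ bar4.0: A3/G4 m7 -> G3/D4 P5 similar
  R4 @ bar4.0: E3/D4 m7 untreated
  R4 @ bar6.0: C3/D4 M2 untreated
  R1 @ bar7.0: G3/D4 P5 -> E4/B4 P5 similar
  R1 @ bar8.0: E4/B4 P5 -> F4/C5 P5 similar

No (7 violations)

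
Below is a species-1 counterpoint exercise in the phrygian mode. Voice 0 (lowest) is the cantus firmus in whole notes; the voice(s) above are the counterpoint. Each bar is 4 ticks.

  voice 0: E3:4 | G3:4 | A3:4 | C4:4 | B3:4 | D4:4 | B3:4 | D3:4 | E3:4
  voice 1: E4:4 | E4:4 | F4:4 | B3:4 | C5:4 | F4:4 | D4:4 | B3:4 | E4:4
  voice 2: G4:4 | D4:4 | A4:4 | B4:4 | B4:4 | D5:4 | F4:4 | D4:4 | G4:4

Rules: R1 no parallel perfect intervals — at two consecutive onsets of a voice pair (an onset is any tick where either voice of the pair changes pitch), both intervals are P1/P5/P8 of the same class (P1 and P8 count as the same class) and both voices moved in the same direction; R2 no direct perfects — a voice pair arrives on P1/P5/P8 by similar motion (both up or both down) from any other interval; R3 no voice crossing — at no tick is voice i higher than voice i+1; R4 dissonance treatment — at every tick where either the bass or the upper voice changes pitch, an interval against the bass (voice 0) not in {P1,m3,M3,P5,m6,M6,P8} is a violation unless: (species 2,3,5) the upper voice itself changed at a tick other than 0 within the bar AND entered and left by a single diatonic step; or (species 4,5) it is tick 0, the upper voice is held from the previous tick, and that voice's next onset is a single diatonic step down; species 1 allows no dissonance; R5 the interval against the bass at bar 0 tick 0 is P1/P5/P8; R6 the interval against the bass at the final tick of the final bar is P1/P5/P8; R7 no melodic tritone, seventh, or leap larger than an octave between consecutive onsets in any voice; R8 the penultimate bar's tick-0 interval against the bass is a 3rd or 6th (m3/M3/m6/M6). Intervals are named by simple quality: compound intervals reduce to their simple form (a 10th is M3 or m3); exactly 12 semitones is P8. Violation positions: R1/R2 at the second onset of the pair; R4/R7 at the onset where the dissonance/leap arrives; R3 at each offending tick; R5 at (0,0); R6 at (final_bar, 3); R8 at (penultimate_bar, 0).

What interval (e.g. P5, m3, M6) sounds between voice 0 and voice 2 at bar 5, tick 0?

voice 0=D4 voice 2=D5 -> P8

P8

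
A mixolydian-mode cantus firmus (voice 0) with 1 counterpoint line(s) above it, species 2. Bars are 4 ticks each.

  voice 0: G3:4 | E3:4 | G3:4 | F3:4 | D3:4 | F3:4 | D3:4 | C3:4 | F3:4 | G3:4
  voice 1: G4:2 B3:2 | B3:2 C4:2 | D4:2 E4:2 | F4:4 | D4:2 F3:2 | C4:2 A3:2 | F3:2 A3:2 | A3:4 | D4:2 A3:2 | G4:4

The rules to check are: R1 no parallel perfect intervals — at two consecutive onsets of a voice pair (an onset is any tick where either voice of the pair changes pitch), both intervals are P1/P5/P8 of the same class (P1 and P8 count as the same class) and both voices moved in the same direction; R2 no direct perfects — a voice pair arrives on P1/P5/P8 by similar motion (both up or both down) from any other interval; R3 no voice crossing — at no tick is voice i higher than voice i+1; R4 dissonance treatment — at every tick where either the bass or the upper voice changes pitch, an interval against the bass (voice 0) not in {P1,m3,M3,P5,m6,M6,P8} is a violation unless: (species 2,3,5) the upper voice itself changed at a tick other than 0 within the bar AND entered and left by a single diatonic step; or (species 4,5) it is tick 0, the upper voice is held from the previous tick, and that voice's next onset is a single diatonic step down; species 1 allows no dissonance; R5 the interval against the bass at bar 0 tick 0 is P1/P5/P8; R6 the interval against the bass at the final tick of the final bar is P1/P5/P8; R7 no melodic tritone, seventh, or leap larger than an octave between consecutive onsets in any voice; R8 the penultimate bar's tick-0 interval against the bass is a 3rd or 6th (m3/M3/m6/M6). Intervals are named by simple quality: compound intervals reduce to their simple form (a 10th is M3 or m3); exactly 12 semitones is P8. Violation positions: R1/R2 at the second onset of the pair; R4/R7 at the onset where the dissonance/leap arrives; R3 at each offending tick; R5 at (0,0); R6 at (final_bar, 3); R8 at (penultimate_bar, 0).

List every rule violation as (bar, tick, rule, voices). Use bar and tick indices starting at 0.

bar 0: v0=G3 v1=G4 downbeat P8
bar 1: v0=E3 v1=B3 downbeat P5
bar 2: v0=G3 v1=D4 downbeat P5
bar 3: v0=F3 v1=F4 downbeat P8
bar 4: v0=D3 v1=D4 downbeat P8
bar 5: v0=F3 v1=C4 downbeat P5
bar 6: v0=D3 v1=F3 downbeat m3
bar 7: v0=C3 v1=A3 downbeat M6
bar 8: v0=F3 v1=D4 downbeat M6
bar 9: v0=G3 v1=G4 downbeat P8
  -> R2 @ bar 2 tick 0 v(0, 1): E3/C4 m6 -> G3/D4 P5 similar
  -> R1 @ bar 4 tick 0 v(0, 1): F3/F4 P8 -> D3/D4 P8 similar
  -> R2 @ bar 5 tick 0 v(0, 1): D3/F3 m3 -> F3/C4 P5 similar
  -> R2 @ bar 9 tick 0 v(0, 1): F3/A3 M3 -> G3/G4 P8 similar
  -> R7 @ bar 9 tick 0 v(1,): A3->G4 leap 10st

(2, 0, R2, (0, 1))
(4, 0, R1, (0, 1))
(5, 0, R2, (0, 1))
(9, 0, R2, (0, 1))
(9, 0, R7, (1,))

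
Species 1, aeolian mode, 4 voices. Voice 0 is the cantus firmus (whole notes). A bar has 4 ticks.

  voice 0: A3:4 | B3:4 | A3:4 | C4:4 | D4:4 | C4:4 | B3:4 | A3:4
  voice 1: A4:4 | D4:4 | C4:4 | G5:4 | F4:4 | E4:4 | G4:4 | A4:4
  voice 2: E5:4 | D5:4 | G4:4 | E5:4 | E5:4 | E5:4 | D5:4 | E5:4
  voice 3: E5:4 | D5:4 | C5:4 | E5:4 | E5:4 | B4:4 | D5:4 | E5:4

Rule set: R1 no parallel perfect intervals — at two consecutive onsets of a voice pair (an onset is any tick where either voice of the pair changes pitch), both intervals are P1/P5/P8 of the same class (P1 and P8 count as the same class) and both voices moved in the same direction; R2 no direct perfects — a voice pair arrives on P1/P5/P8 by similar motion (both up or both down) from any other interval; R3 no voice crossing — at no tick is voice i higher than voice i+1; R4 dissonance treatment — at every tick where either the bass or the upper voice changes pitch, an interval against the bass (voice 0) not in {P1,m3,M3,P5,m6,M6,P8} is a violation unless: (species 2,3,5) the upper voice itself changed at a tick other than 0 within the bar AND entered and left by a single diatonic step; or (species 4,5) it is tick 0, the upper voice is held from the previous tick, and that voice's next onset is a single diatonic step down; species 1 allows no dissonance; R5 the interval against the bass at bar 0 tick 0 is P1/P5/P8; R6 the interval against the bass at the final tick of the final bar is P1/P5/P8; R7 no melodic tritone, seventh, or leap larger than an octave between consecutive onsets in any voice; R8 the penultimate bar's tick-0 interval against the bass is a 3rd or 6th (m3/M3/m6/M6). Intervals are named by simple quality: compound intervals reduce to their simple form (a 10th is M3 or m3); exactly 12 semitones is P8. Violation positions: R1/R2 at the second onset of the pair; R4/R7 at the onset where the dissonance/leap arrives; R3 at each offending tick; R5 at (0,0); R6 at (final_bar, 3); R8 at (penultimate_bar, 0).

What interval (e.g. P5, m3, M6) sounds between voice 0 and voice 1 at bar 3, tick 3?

voice 0=C4 voice 1=G5 -> P5

P5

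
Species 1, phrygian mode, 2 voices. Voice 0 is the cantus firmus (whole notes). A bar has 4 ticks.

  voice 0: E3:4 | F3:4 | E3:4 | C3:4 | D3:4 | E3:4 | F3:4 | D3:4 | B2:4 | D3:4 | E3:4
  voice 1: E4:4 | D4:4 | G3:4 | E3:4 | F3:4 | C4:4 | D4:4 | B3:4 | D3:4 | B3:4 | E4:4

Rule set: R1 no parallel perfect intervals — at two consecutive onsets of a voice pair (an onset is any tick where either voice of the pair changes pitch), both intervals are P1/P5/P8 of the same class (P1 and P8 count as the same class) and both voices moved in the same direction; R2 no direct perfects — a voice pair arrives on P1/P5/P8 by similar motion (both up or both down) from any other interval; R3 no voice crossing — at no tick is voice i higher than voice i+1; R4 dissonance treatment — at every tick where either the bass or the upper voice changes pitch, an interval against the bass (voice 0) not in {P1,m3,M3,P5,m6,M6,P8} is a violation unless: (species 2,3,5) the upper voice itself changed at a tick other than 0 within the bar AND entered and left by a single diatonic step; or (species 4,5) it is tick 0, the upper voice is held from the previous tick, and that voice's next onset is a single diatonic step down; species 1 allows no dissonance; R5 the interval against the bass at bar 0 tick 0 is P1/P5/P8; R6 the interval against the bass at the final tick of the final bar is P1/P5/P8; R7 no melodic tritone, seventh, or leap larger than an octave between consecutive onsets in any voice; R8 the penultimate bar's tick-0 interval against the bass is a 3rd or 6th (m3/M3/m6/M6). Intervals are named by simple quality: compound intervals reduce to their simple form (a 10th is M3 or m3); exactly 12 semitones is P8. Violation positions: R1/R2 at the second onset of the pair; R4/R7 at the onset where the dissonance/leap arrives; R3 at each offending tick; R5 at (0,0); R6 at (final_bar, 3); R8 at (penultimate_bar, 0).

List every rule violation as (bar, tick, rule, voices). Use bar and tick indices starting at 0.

bar 0: v0=E3 v1=E4 downbeat P8
bar 1: v0=F3 v1=D4 downbeat M6
bar 2: v0=E3 v1=G3 downbeat m3
bar 3: v0=C3 v1=E3 downbeat M3
bar 4: v0=D3 v1=F3 downbeat m3
bar 5: v0=E3 v1=C4 downbeat m6
bar 6: v0=F3 v1=D4 downbeat M6
bar 7: v0=D3 v1=B3 downbeat M6
bar 8: v0=B2 v1=D3 downbeat m3
bar 9: v0=D3 v1=B3 downbeat M6
bar 10: v0=E3 v1=E4 downbeat P8
  -> R2 @ bar 10 tick 0 v(0, 1): D3/B3 M6 -> E3/E4 P8 similar

(10, 0, R2, (0, 1))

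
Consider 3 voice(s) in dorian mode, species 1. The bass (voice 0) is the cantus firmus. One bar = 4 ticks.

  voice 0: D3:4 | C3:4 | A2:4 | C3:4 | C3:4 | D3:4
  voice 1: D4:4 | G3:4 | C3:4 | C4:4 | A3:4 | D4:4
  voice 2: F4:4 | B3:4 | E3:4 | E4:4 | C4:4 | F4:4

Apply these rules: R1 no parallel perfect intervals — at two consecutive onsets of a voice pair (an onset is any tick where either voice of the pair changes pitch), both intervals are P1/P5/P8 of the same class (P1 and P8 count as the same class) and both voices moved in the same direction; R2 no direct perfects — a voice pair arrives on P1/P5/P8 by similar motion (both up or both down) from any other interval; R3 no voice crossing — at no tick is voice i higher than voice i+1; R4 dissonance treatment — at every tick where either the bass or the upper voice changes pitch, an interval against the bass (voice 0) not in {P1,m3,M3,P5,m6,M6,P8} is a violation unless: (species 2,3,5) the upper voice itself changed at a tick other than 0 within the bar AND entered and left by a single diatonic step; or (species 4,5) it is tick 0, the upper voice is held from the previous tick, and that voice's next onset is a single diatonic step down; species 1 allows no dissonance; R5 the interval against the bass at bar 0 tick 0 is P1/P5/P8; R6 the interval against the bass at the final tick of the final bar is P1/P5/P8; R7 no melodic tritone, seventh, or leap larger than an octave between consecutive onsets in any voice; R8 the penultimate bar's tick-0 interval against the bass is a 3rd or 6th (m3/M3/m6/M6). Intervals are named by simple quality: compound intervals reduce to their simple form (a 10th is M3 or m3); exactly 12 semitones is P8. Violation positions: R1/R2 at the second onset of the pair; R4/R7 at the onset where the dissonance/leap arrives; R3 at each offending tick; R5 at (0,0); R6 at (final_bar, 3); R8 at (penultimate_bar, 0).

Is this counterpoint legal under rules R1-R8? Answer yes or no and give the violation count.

No (9 violations)

bar 0: v0=D3 v1=D4 v2=F4 (m3)
bar 1: v0=C3 v1=G3 v2=B3 (M7)
bar 2: v0=A2 v1=C3 v2=E3 (P5)
bar 3: v0=C3 v1=C4 v2=E4 (M3)
bar 4: v0=C3 v1=A3 v2=C4 (P8)
bar 5: v0=D3 v1=D4 v2=F4 (m3)
  R5 @ bar0.0: opens on m3
  R2 @ bar1.0: D3/D4 P8 -> C3/G3 P5 similar
  R4 @ bar1.0: C3/B3 M7 untreated
  R7 @ bar1.0: F4->B3 leap 6st
  R2 @ bar2.0: C3/B3 M7 -> A2/E3 P5 similar
  R2 @ bar3.0: A2/C3 m3 -> C3/C4 P8 similar
  R8 @ bar4.0: penult P8 not 3rd/6th
  R2 @ bar5.0: C3/A3 M6 -> D3/D4 P8 similar
  R6 @ bar5.3: closes on m3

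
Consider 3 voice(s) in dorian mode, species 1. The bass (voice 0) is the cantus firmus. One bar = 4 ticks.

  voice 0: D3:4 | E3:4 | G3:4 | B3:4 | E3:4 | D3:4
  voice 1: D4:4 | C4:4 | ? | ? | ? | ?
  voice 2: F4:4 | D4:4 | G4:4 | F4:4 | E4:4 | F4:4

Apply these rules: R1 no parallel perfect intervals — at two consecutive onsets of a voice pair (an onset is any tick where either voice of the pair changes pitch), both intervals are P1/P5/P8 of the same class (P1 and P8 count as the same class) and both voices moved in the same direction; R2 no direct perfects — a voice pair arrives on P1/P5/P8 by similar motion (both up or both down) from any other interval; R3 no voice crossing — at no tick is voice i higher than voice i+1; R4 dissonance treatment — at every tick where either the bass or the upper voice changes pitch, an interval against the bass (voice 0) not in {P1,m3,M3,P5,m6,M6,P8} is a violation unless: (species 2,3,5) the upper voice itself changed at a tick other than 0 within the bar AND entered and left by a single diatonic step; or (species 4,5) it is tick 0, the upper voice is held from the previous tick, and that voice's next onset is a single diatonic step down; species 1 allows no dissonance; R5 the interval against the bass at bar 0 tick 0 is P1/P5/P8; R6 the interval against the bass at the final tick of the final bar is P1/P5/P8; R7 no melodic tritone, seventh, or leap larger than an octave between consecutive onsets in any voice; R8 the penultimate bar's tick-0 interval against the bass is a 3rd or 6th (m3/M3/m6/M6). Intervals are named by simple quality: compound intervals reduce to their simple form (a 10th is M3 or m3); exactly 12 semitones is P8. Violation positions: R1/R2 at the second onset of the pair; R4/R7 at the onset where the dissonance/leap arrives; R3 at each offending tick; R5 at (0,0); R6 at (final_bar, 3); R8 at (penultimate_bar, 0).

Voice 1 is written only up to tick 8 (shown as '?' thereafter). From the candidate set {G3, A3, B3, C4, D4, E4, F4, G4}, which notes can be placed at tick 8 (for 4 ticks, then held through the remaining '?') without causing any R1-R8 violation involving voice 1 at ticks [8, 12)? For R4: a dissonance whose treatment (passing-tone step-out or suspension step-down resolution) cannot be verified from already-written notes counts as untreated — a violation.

{B3, E4, G3}

G3: legal
A3: violates R4
B3: legal
C4: violates R4
D4: violates R2
E4: legal
F4: violates R4
G4: violates R2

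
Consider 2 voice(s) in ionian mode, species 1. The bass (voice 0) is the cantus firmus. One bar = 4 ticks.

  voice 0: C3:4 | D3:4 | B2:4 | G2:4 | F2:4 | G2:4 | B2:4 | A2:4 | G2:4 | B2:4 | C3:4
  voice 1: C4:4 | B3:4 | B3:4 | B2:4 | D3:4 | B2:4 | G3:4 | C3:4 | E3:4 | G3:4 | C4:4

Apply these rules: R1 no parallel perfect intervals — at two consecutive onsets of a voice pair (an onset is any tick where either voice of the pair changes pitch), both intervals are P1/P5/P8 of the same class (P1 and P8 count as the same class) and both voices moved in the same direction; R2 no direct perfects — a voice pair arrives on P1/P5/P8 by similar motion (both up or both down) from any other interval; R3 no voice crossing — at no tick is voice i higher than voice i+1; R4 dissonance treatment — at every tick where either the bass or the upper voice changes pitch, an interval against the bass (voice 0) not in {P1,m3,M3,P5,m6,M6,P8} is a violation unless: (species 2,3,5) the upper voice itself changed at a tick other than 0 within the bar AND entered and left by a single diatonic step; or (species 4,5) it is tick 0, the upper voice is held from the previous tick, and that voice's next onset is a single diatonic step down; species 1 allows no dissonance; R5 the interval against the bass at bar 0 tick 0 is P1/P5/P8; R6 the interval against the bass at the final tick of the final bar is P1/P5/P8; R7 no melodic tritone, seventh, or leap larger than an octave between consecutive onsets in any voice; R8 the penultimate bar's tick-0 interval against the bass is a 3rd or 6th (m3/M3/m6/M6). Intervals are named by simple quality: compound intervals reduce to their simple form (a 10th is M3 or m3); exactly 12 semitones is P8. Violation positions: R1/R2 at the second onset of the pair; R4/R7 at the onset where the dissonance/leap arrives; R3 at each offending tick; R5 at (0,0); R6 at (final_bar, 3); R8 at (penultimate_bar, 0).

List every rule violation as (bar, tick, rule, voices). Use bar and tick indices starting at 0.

bar 0: v0=C3 v1=C4 downbeat P8
bar 1: v0=D3 v1=B3 downbeat M6
bar 2: v0=B2 v1=B3 downbeat P8
bar 3: v0=G2 v1=B2 downbeat M3
bar 4: v0=F2 v1=D3 downbeat M6
bar 5: v0=G2 v1=B2 downbeat M3
bar 6: v0=B2 v1=G3 downbeat m6
bar 7: v0=A2 v1=C3 downbeat m3
bar 8: v0=G2 v1=E3 downbeat M6
bar 9: v0=B2 v1=G3 downbeat m6
bar 10: v0=C3 v1=C4 downbeat P8
  -> R2 @ bar 10 tick 0 v(0, 1): B2/G3 m6 -> C3/C4 P8 similar

(10, 0, R2, (0, 1))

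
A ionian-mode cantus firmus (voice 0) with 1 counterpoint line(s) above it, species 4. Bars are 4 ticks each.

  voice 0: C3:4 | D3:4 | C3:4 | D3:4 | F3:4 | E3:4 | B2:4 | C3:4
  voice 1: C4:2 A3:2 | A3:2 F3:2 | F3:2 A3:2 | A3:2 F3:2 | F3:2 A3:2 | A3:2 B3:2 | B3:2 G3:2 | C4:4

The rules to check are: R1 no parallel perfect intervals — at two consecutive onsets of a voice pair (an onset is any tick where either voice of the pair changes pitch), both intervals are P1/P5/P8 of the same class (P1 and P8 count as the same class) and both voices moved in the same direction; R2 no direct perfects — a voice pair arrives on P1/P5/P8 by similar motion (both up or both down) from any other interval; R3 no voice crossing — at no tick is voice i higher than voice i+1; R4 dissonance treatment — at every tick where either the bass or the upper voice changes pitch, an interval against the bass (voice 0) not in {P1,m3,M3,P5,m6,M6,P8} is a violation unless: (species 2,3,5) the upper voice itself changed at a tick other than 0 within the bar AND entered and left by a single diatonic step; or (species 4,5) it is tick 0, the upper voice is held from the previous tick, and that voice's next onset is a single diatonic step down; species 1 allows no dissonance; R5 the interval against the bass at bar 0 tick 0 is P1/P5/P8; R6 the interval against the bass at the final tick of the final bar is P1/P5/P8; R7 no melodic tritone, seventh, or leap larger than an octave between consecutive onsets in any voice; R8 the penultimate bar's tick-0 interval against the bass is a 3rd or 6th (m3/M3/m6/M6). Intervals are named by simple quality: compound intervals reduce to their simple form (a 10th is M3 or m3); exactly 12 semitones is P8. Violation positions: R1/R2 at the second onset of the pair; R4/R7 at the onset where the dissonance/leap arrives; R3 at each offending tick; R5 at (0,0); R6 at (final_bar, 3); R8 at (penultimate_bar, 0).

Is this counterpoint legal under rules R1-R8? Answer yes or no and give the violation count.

bar 0: v0=C3 v1=C4 (P8)
bar 1: v0=D3 v1=A3 (P5)
bar 2: v0=C3 v1=F3 (P4)
bar 3: v0=D3 v1=A3 (P5)
bar 4: v0=F3 v1=F3 (P1)
bar 5: v0=E3 v1=A3 (P4)
bar 6: v0=B2 v1=B3 (P8)
bar 7: v0=C3 v1=C4 (P8)
  R4 @ bar2.0: C3/F3 P4 untreated
  R4 @ bar5.0: E3/A3 P4 untreated
  R8 @ bar6.0: penult P8 not 3rd/6th
  R2 @ bar7.0: B2/G3 m6 -> C3/C4 P8 similar

No (4 violations)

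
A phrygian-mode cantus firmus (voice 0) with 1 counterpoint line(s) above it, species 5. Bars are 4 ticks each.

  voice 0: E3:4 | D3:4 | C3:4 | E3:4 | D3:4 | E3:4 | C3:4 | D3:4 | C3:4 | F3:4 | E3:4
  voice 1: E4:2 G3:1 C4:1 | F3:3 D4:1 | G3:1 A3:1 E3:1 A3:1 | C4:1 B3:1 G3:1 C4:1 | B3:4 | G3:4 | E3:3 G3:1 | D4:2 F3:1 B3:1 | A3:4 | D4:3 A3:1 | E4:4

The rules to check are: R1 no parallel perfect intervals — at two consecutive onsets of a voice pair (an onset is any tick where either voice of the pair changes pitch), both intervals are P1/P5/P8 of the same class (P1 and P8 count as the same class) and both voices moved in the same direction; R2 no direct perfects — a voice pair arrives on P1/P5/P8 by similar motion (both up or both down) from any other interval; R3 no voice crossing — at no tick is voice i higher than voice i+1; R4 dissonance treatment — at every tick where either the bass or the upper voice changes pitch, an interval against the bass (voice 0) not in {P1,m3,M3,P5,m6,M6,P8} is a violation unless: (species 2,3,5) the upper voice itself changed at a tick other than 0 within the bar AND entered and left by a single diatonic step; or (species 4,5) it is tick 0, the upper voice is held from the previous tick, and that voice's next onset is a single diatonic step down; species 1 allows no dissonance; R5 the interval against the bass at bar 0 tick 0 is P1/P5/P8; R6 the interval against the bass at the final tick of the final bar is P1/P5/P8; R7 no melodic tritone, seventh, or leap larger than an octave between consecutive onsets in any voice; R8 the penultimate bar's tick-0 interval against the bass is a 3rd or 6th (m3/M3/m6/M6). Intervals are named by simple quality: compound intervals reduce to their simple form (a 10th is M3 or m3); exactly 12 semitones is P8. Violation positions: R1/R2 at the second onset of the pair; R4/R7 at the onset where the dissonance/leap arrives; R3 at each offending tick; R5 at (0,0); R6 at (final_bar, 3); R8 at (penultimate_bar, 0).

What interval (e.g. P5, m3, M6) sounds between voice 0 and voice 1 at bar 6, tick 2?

voice 0=C3 voice 1=E3 -> M3

M3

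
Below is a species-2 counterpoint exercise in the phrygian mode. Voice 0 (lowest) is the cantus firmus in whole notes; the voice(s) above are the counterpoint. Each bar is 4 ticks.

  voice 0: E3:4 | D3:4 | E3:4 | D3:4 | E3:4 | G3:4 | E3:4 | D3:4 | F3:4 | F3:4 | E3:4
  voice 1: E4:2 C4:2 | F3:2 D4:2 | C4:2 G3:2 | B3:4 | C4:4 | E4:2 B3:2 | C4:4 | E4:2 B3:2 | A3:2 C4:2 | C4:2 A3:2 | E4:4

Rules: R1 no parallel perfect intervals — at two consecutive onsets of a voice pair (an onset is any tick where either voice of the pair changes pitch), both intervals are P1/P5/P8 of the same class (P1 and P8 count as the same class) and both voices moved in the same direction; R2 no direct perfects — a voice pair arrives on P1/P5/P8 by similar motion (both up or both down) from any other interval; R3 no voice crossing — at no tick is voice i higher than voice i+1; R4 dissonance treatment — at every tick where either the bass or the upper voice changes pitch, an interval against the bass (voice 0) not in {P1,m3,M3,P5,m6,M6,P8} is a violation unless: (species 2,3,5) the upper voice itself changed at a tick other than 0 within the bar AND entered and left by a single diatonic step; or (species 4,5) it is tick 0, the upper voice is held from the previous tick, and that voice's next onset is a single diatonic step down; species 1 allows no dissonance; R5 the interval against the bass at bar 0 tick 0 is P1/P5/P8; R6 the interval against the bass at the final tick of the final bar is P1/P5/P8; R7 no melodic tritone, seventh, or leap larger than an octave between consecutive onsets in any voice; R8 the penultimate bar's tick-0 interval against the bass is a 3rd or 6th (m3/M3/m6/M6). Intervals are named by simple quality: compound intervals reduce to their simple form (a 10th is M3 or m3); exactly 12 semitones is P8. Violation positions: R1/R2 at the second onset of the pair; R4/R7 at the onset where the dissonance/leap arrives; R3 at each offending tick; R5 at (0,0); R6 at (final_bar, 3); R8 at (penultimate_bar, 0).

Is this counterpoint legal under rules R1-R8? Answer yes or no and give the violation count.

No (2 violations)

bar 0: v0=E3 v1=E4 (P8)
bar 1: v0=D3 v1=F3 (m3)
bar 2: v0=E3 v1=C4 (m6)
bar 3: v0=D3 v1=B3 (M6)
bar 4: v0=E3 v1=C4 (m6)
bar 5: v0=G3 v1=E4 (M6)
bar 6: v0=E3 v1=C4 (m6)
bar 7: v0=D3 v1=E4 (M2)
bar 8: v0=F3 v1=A3 (M3)
bar 9: v0=F3 v1=C4 (P5)
bar 10: v0=E3 v1=E4 (P8)
  R4 @ bar7.0: D3/E4 M2 untreated
  R8 @ bar9.0: penult P5 not 3rd/6th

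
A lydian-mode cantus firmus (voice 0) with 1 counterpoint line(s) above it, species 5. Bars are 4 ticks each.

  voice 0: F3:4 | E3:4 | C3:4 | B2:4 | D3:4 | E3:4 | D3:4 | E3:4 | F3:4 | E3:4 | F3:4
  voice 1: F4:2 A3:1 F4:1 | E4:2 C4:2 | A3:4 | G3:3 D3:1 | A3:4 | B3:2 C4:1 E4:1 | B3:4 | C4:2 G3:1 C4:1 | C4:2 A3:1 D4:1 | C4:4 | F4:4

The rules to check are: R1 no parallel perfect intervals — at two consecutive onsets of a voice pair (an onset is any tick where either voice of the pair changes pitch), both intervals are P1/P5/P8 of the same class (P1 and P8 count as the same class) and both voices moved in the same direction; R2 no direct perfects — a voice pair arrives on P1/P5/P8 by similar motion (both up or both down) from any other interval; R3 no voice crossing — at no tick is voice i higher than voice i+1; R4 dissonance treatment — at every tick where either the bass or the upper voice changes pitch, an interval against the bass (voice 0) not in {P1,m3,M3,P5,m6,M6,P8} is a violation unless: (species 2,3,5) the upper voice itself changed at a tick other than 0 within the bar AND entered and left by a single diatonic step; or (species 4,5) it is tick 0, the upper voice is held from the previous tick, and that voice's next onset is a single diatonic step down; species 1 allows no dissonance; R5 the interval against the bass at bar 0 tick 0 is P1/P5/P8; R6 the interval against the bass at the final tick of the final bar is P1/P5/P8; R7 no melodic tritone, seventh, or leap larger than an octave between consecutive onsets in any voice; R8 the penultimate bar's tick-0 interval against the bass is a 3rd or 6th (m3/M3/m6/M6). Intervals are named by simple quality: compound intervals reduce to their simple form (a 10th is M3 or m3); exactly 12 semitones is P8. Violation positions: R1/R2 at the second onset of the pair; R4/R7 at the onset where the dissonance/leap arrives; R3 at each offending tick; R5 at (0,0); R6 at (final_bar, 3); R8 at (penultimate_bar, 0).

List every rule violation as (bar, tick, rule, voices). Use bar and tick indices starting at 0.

(1, 0, R1, (0, 1))
(4, 0, R2, (0, 1))
(5, 0, R1, (0, 1))
(10, 0, R2, (0, 1))

bar 0: v0=F3 v1=F4 downbeat P8
bar 1: v0=E3 v1=E4 downbeat P8
bar 2: v0=C3 v1=A3 downbeat M6
bar 3: v0=B2 v1=G3 downbeat m6
bar 4: v0=D3 v1=A3 downbeat P5
bar 5: v0=E3 v1=B3 downbeat P5
bar 6: v0=D3 v1=B3 downbeat M6
bar 7: v0=E3 v1=C4 downbeat m6
bar 8: v0=F3 v1=C4 downbeat P5
bar 9: v0=E3 v1=C4 downbeat m6
bar 10: v0=F3 v1=F4 downbeat P8
  -> R1 @ bar 1 tick 0 v(0, 1): F3/F4 P8 -> E3/E4 P8 similar
  -> R2 @ bar 4 tick 0 v(0, 1): B2/D3 m3 -> D3/A3 P5 similar
  -> R1 @ bar 5 tick 0 v(0, 1): D3/A3 P5 -> E3/B3 P5 similar
  -> R2 @ bar 10 tick 0 v(0, 1): E3/C4 m6 -> F3/F4 P8 similar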